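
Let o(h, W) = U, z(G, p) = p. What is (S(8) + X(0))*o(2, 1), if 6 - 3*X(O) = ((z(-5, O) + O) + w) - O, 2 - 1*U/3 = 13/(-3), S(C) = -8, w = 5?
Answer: -437/3 ≈ -145.67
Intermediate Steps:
U = 19 (U = 6 - 39/(-3) = 6 - 39*(-1)/3 = 6 - 3*(-13/3) = 6 + 13 = 19)
o(h, W) = 19
X(O) = ⅓ - O/3 (X(O) = 2 - (((O + O) + 5) - O)/3 = 2 - ((2*O + 5) - O)/3 = 2 - ((5 + 2*O) - O)/3 = 2 - (5 + O)/3 = 2 + (-5/3 - O/3) = ⅓ - O/3)
(S(8) + X(0))*o(2, 1) = (-8 + (⅓ - ⅓*0))*19 = (-8 + (⅓ + 0))*19 = (-8 + ⅓)*19 = -23/3*19 = -437/3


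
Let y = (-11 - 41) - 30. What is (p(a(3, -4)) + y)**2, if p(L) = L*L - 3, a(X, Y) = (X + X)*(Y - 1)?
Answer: 664225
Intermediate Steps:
a(X, Y) = 2*X*(-1 + Y) (a(X, Y) = (2*X)*(-1 + Y) = 2*X*(-1 + Y))
p(L) = -3 + L**2 (p(L) = L**2 - 3 = -3 + L**2)
y = -82 (y = -52 - 30 = -82)
(p(a(3, -4)) + y)**2 = ((-3 + (2*3*(-1 - 4))**2) - 82)**2 = ((-3 + (2*3*(-5))**2) - 82)**2 = ((-3 + (-30)**2) - 82)**2 = ((-3 + 900) - 82)**2 = (897 - 82)**2 = 815**2 = 664225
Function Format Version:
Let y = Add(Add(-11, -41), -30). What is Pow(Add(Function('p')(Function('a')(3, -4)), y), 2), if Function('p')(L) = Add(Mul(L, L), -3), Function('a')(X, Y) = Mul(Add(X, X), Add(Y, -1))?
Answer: 664225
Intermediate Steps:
Function('a')(X, Y) = Mul(2, X, Add(-1, Y)) (Function('a')(X, Y) = Mul(Mul(2, X), Add(-1, Y)) = Mul(2, X, Add(-1, Y)))
Function('p')(L) = Add(-3, Pow(L, 2)) (Function('p')(L) = Add(Pow(L, 2), -3) = Add(-3, Pow(L, 2)))
y = -82 (y = Add(-52, -30) = -82)
Pow(Add(Function('p')(Function('a')(3, -4)), y), 2) = Pow(Add(Add(-3, Pow(Mul(2, 3, Add(-1, -4)), 2)), -82), 2) = Pow(Add(Add(-3, Pow(Mul(2, 3, -5), 2)), -82), 2) = Pow(Add(Add(-3, Pow(-30, 2)), -82), 2) = Pow(Add(Add(-3, 900), -82), 2) = Pow(Add(897, -82), 2) = Pow(815, 2) = 664225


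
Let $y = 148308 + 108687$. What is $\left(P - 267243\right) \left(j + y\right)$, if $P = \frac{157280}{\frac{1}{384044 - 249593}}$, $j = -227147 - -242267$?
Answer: $5754194413458255$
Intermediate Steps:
$j = 15120$ ($j = -227147 + 242267 = 15120$)
$y = 256995$
$P = 21146453280$ ($P = \frac{157280}{\frac{1}{134451}} = 157280 \frac{1}{\frac{1}{134451}} = 157280 \cdot 134451 = 21146453280$)
$\left(P - 267243\right) \left(j + y\right) = \left(21146453280 - 267243\right) \left(15120 + 256995\right) = 21146186037 \cdot 272115 = 5754194413458255$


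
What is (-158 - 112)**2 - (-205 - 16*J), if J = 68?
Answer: 74193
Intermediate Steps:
(-158 - 112)**2 - (-205 - 16*J) = (-158 - 112)**2 - (-205 - 16*68) = (-270)**2 - (-205 - 1088) = 72900 - 1*(-1293) = 72900 + 1293 = 74193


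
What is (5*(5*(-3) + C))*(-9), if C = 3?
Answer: 540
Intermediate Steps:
(5*(5*(-3) + C))*(-9) = (5*(5*(-3) + 3))*(-9) = (5*(-15 + 3))*(-9) = (5*(-12))*(-9) = -60*(-9) = 540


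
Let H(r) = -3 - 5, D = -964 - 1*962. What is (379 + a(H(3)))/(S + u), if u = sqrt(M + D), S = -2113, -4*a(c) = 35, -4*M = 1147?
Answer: -3129353/17867927 - 1481*I*sqrt(8851)/35735854 ≈ -0.17514 - 0.0038989*I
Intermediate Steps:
M = -1147/4 (M = -1/4*1147 = -1147/4 ≈ -286.75)
D = -1926 (D = -964 - 962 = -1926)
H(r) = -8
a(c) = -35/4 (a(c) = -1/4*35 = -35/4)
u = I*sqrt(8851)/2 (u = sqrt(-1147/4 - 1926) = sqrt(-8851/4) = I*sqrt(8851)/2 ≈ 47.04*I)
(379 + a(H(3)))/(S + u) = (379 - 35/4)/(-2113 + I*sqrt(8851)/2) = 1481/(4*(-2113 + I*sqrt(8851)/2))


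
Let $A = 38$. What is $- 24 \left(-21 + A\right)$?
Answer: $-408$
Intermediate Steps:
$- 24 \left(-21 + A\right) = - 24 \left(-21 + 38\right) = \left(-24\right) 17 = -408$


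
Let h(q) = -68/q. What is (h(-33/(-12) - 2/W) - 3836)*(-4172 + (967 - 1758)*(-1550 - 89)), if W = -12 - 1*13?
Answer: -1411667887476/283 ≈ -4.9882e+9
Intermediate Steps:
W = -25 (W = -12 - 13 = -25)
(h(-33/(-12) - 2/W) - 3836)*(-4172 + (967 - 1758)*(-1550 - 89)) = (-68/(-33/(-12) - 2/(-25)) - 3836)*(-4172 + (967 - 1758)*(-1550 - 89)) = (-68/(-33*(-1/12) - 2*(-1/25)) - 3836)*(-4172 - 791*(-1639)) = (-68/(11/4 + 2/25) - 3836)*(-4172 + 1296449) = (-68/283/100 - 3836)*1292277 = (-68*100/283 - 3836)*1292277 = (-6800/283 - 3836)*1292277 = -1092388/283*1292277 = -1411667887476/283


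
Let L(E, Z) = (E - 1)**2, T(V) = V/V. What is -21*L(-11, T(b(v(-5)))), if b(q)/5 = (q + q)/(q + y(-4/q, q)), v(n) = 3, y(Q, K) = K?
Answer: -3024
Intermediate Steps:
b(q) = 5 (b(q) = 5*((q + q)/(q + q)) = 5*((2*q)/((2*q))) = 5*((2*q)*(1/(2*q))) = 5*1 = 5)
T(V) = 1
L(E, Z) = (-1 + E)**2
-21*L(-11, T(b(v(-5)))) = -21*(-1 - 11)**2 = -21*(-12)**2 = -21*144 = -3024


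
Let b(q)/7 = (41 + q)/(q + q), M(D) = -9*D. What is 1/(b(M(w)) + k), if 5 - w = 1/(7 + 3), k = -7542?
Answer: -126/950261 ≈ -0.00013260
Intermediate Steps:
w = 49/10 (w = 5 - 1/(7 + 3) = 5 - 1/10 = 5 - 1*⅒ = 5 - ⅒ = 49/10 ≈ 4.9000)
b(q) = 7*(41 + q)/(2*q) (b(q) = 7*((41 + q)/(q + q)) = 7*((41 + q)/((2*q))) = 7*((41 + q)*(1/(2*q))) = 7*((41 + q)/(2*q)) = 7*(41 + q)/(2*q))
1/(b(M(w)) + k) = 1/(7*(41 - 9*49/10)/(2*((-9*49/10))) - 7542) = 1/(7*(41 - 441/10)/(2*(-441/10)) - 7542) = 1/((7/2)*(-10/441)*(-31/10) - 7542) = 1/(31/126 - 7542) = 1/(-950261/126) = -126/950261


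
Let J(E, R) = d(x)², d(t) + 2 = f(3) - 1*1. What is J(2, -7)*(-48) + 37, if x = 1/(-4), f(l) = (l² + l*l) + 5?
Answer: -19163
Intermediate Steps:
f(l) = 5 + 2*l² (f(l) = (l² + l²) + 5 = 2*l² + 5 = 5 + 2*l²)
x = -¼ (x = 1*(-¼) = -¼ ≈ -0.25000)
d(t) = 20 (d(t) = -2 + ((5 + 2*3²) - 1*1) = -2 + ((5 + 2*9) - 1) = -2 + ((5 + 18) - 1) = -2 + (23 - 1) = -2 + 22 = 20)
J(E, R) = 400 (J(E, R) = 20² = 400)
J(2, -7)*(-48) + 37 = 400*(-48) + 37 = -19200 + 37 = -19163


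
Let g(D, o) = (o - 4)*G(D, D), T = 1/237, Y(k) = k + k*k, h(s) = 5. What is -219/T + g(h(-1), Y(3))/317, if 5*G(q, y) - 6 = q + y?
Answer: -82266127/1585 ≈ -51903.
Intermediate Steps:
G(q, y) = 6/5 + q/5 + y/5 (G(q, y) = 6/5 + (q + y)/5 = 6/5 + (q/5 + y/5) = 6/5 + q/5 + y/5)
Y(k) = k + k²
T = 1/237 ≈ 0.0042194
g(D, o) = (-4 + o)*(6/5 + 2*D/5) (g(D, o) = (o - 4)*(6/5 + D/5 + D/5) = (-4 + o)*(6/5 + 2*D/5))
-219/T + g(h(-1), Y(3))/317 = -219/1/237 + (2*(-4 + 3*(1 + 3))*(3 + 5)/5)/317 = -219*237 + ((⅖)*(-4 + 3*4)*8)*(1/317) = -51903 + ((⅖)*(-4 + 12)*8)*(1/317) = -51903 + ((⅖)*8*8)*(1/317) = -51903 + (128/5)*(1/317) = -51903 + 128/1585 = -82266127/1585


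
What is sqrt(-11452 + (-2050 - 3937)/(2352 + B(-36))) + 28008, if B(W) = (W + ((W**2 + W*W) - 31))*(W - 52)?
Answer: 28008 + 3*I*sqrt(15375273294362)/109924 ≈ 28008.0 + 107.01*I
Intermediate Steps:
B(W) = (-52 + W)*(-31 + W + 2*W**2) (B(W) = (W + ((W**2 + W**2) - 31))*(-52 + W) = (W + (2*W**2 - 31))*(-52 + W) = (W + (-31 + 2*W**2))*(-52 + W) = (-31 + W + 2*W**2)*(-52 + W) = (-52 + W)*(-31 + W + 2*W**2))
sqrt(-11452 + (-2050 - 3937)/(2352 + B(-36))) + 28008 = sqrt(-11452 + (-2050 - 3937)/(2352 + (1612 - 103*(-36)**2 - 83*(-36) + 2*(-36)**3))) + 28008 = sqrt(-11452 - 5987/(2352 + (1612 - 103*1296 + 2988 + 2*(-46656)))) + 28008 = sqrt(-11452 - 5987/(2352 + (1612 - 133488 + 2988 - 93312))) + 28008 = sqrt(-11452 - 5987/(2352 - 222200)) + 28008 = sqrt(-11452 - 5987/(-219848)) + 28008 = sqrt(-11452 - 5987*(-1/219848)) + 28008 = sqrt(-11452 + 5987/219848) + 28008 = sqrt(-2517693309/219848) + 28008 = 3*I*sqrt(15375273294362)/109924 + 28008 = 28008 + 3*I*sqrt(15375273294362)/109924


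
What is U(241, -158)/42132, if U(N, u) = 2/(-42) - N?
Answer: -2531/442386 ≈ -0.0057212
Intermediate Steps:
U(N, u) = -1/21 - N (U(N, u) = 2*(-1/42) - N = -1/21 - N)
U(241, -158)/42132 = (-1/21 - 1*241)/42132 = (-1/21 - 241)*(1/42132) = -5062/21*1/42132 = -2531/442386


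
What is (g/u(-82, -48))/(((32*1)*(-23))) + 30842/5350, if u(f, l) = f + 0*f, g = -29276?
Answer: 213093723/40360400 ≈ 5.2798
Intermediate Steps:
u(f, l) = f (u(f, l) = f + 0 = f)
(g/u(-82, -48))/(((32*1)*(-23))) + 30842/5350 = (-29276/(-82))/(((32*1)*(-23))) + 30842/5350 = (-29276*(-1/82))/((32*(-23))) + 30842*(1/5350) = (14638/41)/(-736) + 15421/2675 = (14638/41)*(-1/736) + 15421/2675 = -7319/15088 + 15421/2675 = 213093723/40360400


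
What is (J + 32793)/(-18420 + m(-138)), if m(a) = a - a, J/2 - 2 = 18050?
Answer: -68897/18420 ≈ -3.7403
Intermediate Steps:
J = 36104 (J = 4 + 2*18050 = 4 + 36100 = 36104)
m(a) = 0
(J + 32793)/(-18420 + m(-138)) = (36104 + 32793)/(-18420 + 0) = 68897/(-18420) = 68897*(-1/18420) = -68897/18420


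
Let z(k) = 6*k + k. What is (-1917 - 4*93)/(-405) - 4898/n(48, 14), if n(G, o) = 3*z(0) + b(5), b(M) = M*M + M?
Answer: -21278/135 ≈ -157.61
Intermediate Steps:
b(M) = M + M**2 (b(M) = M**2 + M = M + M**2)
z(k) = 7*k
n(G, o) = 30 (n(G, o) = 3*(7*0) + 5*(1 + 5) = 3*0 + 5*6 = 0 + 30 = 30)
(-1917 - 4*93)/(-405) - 4898/n(48, 14) = (-1917 - 4*93)/(-405) - 4898/30 = (-1917 - 372)*(-1/405) - 4898*1/30 = -2289*(-1/405) - 2449/15 = 763/135 - 2449/15 = -21278/135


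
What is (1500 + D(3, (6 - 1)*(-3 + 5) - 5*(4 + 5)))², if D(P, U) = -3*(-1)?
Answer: 2259009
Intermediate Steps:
D(P, U) = 3
(1500 + D(3, (6 - 1)*(-3 + 5) - 5*(4 + 5)))² = (1500 + 3)² = 1503² = 2259009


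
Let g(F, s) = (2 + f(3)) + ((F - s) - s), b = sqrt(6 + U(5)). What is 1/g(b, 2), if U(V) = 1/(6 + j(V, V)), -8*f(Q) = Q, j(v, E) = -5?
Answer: 152/87 + 64*sqrt(7)/87 ≈ 3.6934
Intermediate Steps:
f(Q) = -Q/8
U(V) = 1 (U(V) = 1/(6 - 5) = 1/1 = 1)
b = sqrt(7) (b = sqrt(6 + 1) = sqrt(7) ≈ 2.6458)
g(F, s) = 13/8 + F - 2*s (g(F, s) = (2 - 1/8*3) + ((F - s) - s) = (2 - 3/8) + (F - 2*s) = 13/8 + (F - 2*s) = 13/8 + F - 2*s)
1/g(b, 2) = 1/(13/8 + sqrt(7) - 2*2) = 1/(13/8 + sqrt(7) - 4) = 1/(-19/8 + sqrt(7))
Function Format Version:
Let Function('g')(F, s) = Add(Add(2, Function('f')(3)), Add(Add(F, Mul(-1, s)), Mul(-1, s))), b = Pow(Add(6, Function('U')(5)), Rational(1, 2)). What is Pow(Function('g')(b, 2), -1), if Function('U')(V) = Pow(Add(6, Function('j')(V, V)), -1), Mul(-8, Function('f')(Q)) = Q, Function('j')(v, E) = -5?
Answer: Add(Rational(152, 87), Mul(Rational(64, 87), Pow(7, Rational(1, 2)))) ≈ 3.6934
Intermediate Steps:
Function('f')(Q) = Mul(Rational(-1, 8), Q)
Function('U')(V) = 1 (Function('U')(V) = Pow(Add(6, -5), -1) = Pow(1, -1) = 1)
b = Pow(7, Rational(1, 2)) (b = Pow(Add(6, 1), Rational(1, 2)) = Pow(7, Rational(1, 2)) ≈ 2.6458)
Function('g')(F, s) = Add(Rational(13, 8), F, Mul(-2, s)) (Function('g')(F, s) = Add(Add(2, Mul(Rational(-1, 8), 3)), Add(Add(F, Mul(-1, s)), Mul(-1, s))) = Add(Add(2, Rational(-3, 8)), Add(F, Mul(-2, s))) = Add(Rational(13, 8), Add(F, Mul(-2, s))) = Add(Rational(13, 8), F, Mul(-2, s)))
Pow(Function('g')(b, 2), -1) = Pow(Add(Rational(13, 8), Pow(7, Rational(1, 2)), Mul(-2, 2)), -1) = Pow(Add(Rational(13, 8), Pow(7, Rational(1, 2)), -4), -1) = Pow(Add(Rational(-19, 8), Pow(7, Rational(1, 2))), -1)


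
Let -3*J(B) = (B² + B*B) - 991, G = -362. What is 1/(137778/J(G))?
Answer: -261097/413334 ≈ -0.63169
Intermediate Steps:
J(B) = 991/3 - 2*B²/3 (J(B) = -((B² + B*B) - 991)/3 = -((B² + B²) - 991)/3 = -(2*B² - 991)/3 = -(-991 + 2*B²)/3 = 991/3 - 2*B²/3)
1/(137778/J(G)) = 1/(137778/(991/3 - ⅔*(-362)²)) = 1/(137778/(991/3 - ⅔*131044)) = 1/(137778/(991/3 - 262088/3)) = 1/(137778/(-261097/3)) = 1/(137778*(-3/261097)) = 1/(-413334/261097) = -261097/413334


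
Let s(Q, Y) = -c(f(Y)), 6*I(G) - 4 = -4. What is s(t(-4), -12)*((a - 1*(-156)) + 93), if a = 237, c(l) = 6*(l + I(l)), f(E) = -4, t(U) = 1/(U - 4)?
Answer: 11664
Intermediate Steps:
t(U) = 1/(-4 + U)
I(G) = 0 (I(G) = ⅔ + (⅙)*(-4) = ⅔ - ⅔ = 0)
c(l) = 6*l (c(l) = 6*(l + 0) = 6*l)
s(Q, Y) = 24 (s(Q, Y) = -6*(-4) = -1*(-24) = 24)
s(t(-4), -12)*((a - 1*(-156)) + 93) = 24*((237 - 1*(-156)) + 93) = 24*((237 + 156) + 93) = 24*(393 + 93) = 24*486 = 11664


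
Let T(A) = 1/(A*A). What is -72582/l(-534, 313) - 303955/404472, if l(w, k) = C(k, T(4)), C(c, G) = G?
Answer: -469718491219/404472 ≈ -1.1613e+6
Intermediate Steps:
T(A) = A**(-2)
l(w, k) = 1/16 (l(w, k) = 4**(-2) = 1/16)
-72582/l(-534, 313) - 303955/404472 = -72582/1/16 - 303955/404472 = -72582*16 - 303955*1/404472 = -1161312 - 303955/404472 = -469718491219/404472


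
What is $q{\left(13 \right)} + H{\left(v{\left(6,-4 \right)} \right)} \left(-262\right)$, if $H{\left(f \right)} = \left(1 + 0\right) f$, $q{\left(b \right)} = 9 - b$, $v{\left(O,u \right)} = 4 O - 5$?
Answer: $-4982$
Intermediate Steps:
$v{\left(O,u \right)} = -5 + 4 O$
$H{\left(f \right)} = f$ ($H{\left(f \right)} = 1 f = f$)
$q{\left(13 \right)} + H{\left(v{\left(6,-4 \right)} \right)} \left(-262\right) = \left(9 - 13\right) + \left(-5 + 4 \cdot 6\right) \left(-262\right) = \left(9 - 13\right) + \left(-5 + 24\right) \left(-262\right) = -4 + 19 \left(-262\right) = -4 - 4978 = -4982$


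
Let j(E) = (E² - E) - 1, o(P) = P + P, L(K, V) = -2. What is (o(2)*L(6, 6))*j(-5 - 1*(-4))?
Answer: -8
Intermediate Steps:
o(P) = 2*P
j(E) = -1 + E² - E
(o(2)*L(6, 6))*j(-5 - 1*(-4)) = ((2*2)*(-2))*(-1 + (-5 - 1*(-4))² - (-5 - 1*(-4))) = (4*(-2))*(-1 + (-5 + 4)² - (-5 + 4)) = -8*(-1 + (-1)² - 1*(-1)) = -8*(-1 + 1 + 1) = -8*1 = -8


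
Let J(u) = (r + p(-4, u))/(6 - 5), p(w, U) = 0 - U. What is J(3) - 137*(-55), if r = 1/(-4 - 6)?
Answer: 75319/10 ≈ 7531.9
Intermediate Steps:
p(w, U) = -U
r = -⅒ (r = 1/(-10) = -⅒ ≈ -0.10000)
J(u) = -⅒ - u (J(u) = (-⅒ - u)/(6 - 5) = (-⅒ - u)/1 = (-⅒ - u)*1 = -⅒ - u)
J(3) - 137*(-55) = (-⅒ - 1*3) - 137*(-55) = (-⅒ - 3) + 7535 = -31/10 + 7535 = 75319/10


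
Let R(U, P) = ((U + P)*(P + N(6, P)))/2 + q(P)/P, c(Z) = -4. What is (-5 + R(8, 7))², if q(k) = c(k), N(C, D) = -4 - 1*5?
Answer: 20736/49 ≈ 423.18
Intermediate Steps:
N(C, D) = -9 (N(C, D) = -4 - 5 = -9)
q(k) = -4
R(U, P) = -4/P + (-9 + P)*(P + U)/2 (R(U, P) = ((U + P)*(P - 9))/2 - 4/P = ((P + U)*(-9 + P))*(½) - 4/P = ((-9 + P)*(P + U))*(½) - 4/P = (-9 + P)*(P + U)/2 - 4/P = -4/P + (-9 + P)*(P + U)/2)
(-5 + R(8, 7))² = (-5 + (½)*(-8 + 7*(7² - 9*7 - 9*8 + 7*8))/7)² = (-5 + (½)*(⅐)*(-8 + 7*(49 - 63 - 72 + 56)))² = (-5 + (½)*(⅐)*(-8 + 7*(-30)))² = (-5 + (½)*(⅐)*(-8 - 210))² = (-5 + (½)*(⅐)*(-218))² = (-5 - 109/7)² = (-144/7)² = 20736/49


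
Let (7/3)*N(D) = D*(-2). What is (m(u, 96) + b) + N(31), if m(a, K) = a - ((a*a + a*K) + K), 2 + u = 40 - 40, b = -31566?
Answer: -220518/7 ≈ -31503.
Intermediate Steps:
u = -2 (u = -2 + (40 - 40) = -2 + 0 = -2)
N(D) = -6*D/7 (N(D) = 3*(D*(-2))/7 = 3*(-2*D)/7 = -6*D/7)
m(a, K) = a - K - a² - K*a (m(a, K) = a - ((a² + K*a) + K) = a - (K + a² + K*a) = a + (-K - a² - K*a) = a - K - a² - K*a)
(m(u, 96) + b) + N(31) = ((-2 - 1*96 - 1*(-2)² - 1*96*(-2)) - 31566) - 6/7*31 = ((-2 - 96 - 1*4 + 192) - 31566) - 186/7 = ((-2 - 96 - 4 + 192) - 31566) - 186/7 = (90 - 31566) - 186/7 = -31476 - 186/7 = -220518/7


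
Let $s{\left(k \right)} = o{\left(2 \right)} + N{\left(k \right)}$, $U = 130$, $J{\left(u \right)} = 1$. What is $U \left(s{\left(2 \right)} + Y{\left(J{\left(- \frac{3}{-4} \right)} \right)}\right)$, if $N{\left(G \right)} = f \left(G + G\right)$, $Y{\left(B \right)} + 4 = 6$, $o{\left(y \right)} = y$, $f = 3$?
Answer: $2080$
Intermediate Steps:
$Y{\left(B \right)} = 2$ ($Y{\left(B \right)} = -4 + 6 = 2$)
$N{\left(G \right)} = 6 G$ ($N{\left(G \right)} = 3 \left(G + G\right) = 3 \cdot 2 G = 6 G$)
$s{\left(k \right)} = 2 + 6 k$
$U \left(s{\left(2 \right)} + Y{\left(J{\left(- \frac{3}{-4} \right)} \right)}\right) = 130 \left(\left(2 + 6 \cdot 2\right) + 2\right) = 130 \left(\left(2 + 12\right) + 2\right) = 130 \left(14 + 2\right) = 130 \cdot 16 = 2080$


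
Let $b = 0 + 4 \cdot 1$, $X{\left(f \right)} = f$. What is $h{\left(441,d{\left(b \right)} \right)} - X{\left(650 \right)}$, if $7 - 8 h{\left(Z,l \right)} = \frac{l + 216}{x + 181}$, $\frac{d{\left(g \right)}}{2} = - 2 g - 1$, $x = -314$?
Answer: $- \frac{690471}{1064} \approx -648.94$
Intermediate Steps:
$b = 4$ ($b = 0 + 4 = 4$)
$d{\left(g \right)} = -2 - 4 g$ ($d{\left(g \right)} = 2 \left(- 2 g - 1\right) = 2 \left(-1 - 2 g\right) = -2 - 4 g$)
$h{\left(Z,l \right)} = \frac{1147}{1064} + \frac{l}{1064}$ ($h{\left(Z,l \right)} = \frac{7}{8} - \frac{\left(l + 216\right) \frac{1}{-314 + 181}}{8} = \frac{7}{8} - \frac{\left(216 + l\right) \frac{1}{-133}}{8} = \frac{7}{8} - \frac{\left(216 + l\right) \left(- \frac{1}{133}\right)}{8} = \frac{7}{8} - \frac{- \frac{216}{133} - \frac{l}{133}}{8} = \frac{7}{8} + \left(\frac{27}{133} + \frac{l}{1064}\right) = \frac{1147}{1064} + \frac{l}{1064}$)
$h{\left(441,d{\left(b \right)} \right)} - X{\left(650 \right)} = \left(\frac{1147}{1064} + \frac{-2 - 16}{1064}\right) - 650 = \left(\frac{1147}{1064} + \frac{1}{1064} \left(-18\right)\right) - 650 = \left(\frac{1147}{1064} - \frac{9}{532}\right) - 650 = \frac{1129}{1064} - 650 = - \frac{690471}{1064}$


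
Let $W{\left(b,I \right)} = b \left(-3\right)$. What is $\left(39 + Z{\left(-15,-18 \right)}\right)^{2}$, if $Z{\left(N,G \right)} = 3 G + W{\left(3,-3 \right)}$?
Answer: $576$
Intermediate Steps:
$W{\left(b,I \right)} = - 3 b$
$Z{\left(N,G \right)} = -9 + 3 G$ ($Z{\left(N,G \right)} = 3 G - 9 = -9 + 3 G$)
$\left(39 + Z{\left(-15,-18 \right)}\right)^{2} = \left(39 + \left(-9 + 3 \left(-18\right)\right)\right)^{2} = \left(39 - 63\right)^{2} = \left(-24\right)^{2} = 576$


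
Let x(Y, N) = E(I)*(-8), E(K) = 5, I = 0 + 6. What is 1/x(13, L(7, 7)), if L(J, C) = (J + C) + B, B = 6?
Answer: -1/40 ≈ -0.025000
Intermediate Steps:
I = 6
L(J, C) = 6 + C + J (L(J, C) = (J + C) + 6 = (C + J) + 6 = 6 + C + J)
x(Y, N) = -40 (x(Y, N) = 5*(-8) = -40)
1/x(13, L(7, 7)) = 1/(-40) = -1/40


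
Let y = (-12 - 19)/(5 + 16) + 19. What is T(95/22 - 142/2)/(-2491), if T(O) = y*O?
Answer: 89976/191807 ≈ 0.46910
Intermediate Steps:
y = 368/21 (y = -31/21 + 19 = 368/21 ≈ 17.524)
T(O) = 368*O/21
T(95/22 - 142/2)/(-2491) = (368*(95/22 - 142/2)/21)/(-2491) = (368*(95*(1/22) - 142*½)/21)*(-1/2491) = (368*(95/22 - 71)/21)*(-1/2491) = ((368/21)*(-1467/22))*(-1/2491) = -89976/77*(-1/2491) = 89976/191807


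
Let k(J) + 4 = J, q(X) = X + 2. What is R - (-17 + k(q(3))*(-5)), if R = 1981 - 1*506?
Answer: 1497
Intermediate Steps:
q(X) = 2 + X
k(J) = -4 + J
R = 1475 (R = 1981 - 506 = 1475)
R - (-17 + k(q(3))*(-5)) = 1475 - (-17 + (-4 + (2 + 3))*(-5)) = 1475 - (-17 + (-4 + 5)*(-5)) = 1475 - (-17 + 1*(-5)) = 1475 - (-17 - 5) = 1475 - 1*(-22) = 1475 + 22 = 1497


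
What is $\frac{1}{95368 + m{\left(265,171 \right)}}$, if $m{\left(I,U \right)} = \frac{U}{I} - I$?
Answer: $\frac{265}{25202466} \approx 1.0515 \cdot 10^{-5}$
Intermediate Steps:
$m{\left(I,U \right)} = - I + \frac{U}{I}$
$\frac{1}{95368 + m{\left(265,171 \right)}} = \frac{1}{95368 + \left(\left(-1\right) 265 + \frac{171}{265}\right)} = \frac{1}{95368 + \left(-265 + 171 \cdot \frac{1}{265}\right)} = \frac{1}{95368 + \left(-265 + \frac{171}{265}\right)} = \frac{1}{95368 - \frac{70054}{265}} = \frac{1}{\frac{25202466}{265}} = \frac{265}{25202466}$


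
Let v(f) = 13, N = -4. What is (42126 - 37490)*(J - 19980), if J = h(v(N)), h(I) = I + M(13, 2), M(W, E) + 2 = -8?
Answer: -92613372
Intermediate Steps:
M(W, E) = -10 (M(W, E) = -2 - 8 = -10)
h(I) = -10 + I (h(I) = I - 10 = -10 + I)
J = 3 (J = -10 + 13 = 3)
(42126 - 37490)*(J - 19980) = (42126 - 37490)*(3 - 19980) = 4636*(-19977) = -92613372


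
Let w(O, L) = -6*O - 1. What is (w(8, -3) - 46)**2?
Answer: 9025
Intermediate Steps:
w(O, L) = -1 - 6*O
(w(8, -3) - 46)**2 = ((-1 - 6*8) - 46)**2 = ((-1 - 48) - 46)**2 = (-49 - 46)**2 = (-95)**2 = 9025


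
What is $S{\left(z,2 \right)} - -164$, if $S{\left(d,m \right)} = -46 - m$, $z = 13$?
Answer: $116$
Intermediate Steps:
$S{\left(z,2 \right)} - -164 = \left(-46 - 2\right) - -164 = \left(-46 - 2\right) + 164 = -48 + 164 = 116$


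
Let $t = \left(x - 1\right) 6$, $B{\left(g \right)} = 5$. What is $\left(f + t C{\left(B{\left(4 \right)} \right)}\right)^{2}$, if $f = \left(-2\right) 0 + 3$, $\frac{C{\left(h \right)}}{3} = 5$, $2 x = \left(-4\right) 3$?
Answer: $393129$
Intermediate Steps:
$x = -6$ ($x = \frac{\left(-4\right) 3}{2} = \frac{1}{2} \left(-12\right) = -6$)
$C{\left(h \right)} = 15$ ($C{\left(h \right)} = 3 \cdot 5 = 15$)
$t = -42$ ($t = \left(-6 - 1\right) 6 = \left(-7\right) 6 = -42$)
$f = 3$ ($f = 0 + 3 = 3$)
$\left(f + t C{\left(B{\left(4 \right)} \right)}\right)^{2} = \left(3 - 630\right)^{2} = \left(-627\right)^{2} = 393129$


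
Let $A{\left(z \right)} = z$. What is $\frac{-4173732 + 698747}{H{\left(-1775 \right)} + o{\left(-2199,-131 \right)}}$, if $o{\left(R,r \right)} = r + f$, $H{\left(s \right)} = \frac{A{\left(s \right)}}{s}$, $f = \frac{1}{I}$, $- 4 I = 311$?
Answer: $\frac{1080720335}{40434} \approx 26728.0$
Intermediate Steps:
$I = - \frac{311}{4}$ ($I = \left(- \frac{1}{4}\right) 311 = - \frac{311}{4} \approx -77.75$)
$f = - \frac{4}{311}$ ($f = \frac{1}{- \frac{311}{4}} = - \frac{4}{311} \approx -0.012862$)
$H{\left(s \right)} = 1$ ($H{\left(s \right)} = \frac{s}{s} = 1$)
$o{\left(R,r \right)} = - \frac{4}{311} + r$ ($o{\left(R,r \right)} = r - \frac{4}{311} = - \frac{4}{311} + r$)
$\frac{-4173732 + 698747}{H{\left(-1775 \right)} + o{\left(-2199,-131 \right)}} = \frac{-4173732 + 698747}{1 - \frac{40745}{311}} = - \frac{3474985}{1 - \frac{40745}{311}} = - \frac{3474985}{- \frac{40434}{311}} = \left(-3474985\right) \left(- \frac{311}{40434}\right) = \frac{1080720335}{40434}$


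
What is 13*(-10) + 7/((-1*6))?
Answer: -787/6 ≈ -131.17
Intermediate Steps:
13*(-10) + 7/((-1*6)) = -130 + 7/(-6) = -130 + 7*(-1/6) = -130 - 7/6 = -787/6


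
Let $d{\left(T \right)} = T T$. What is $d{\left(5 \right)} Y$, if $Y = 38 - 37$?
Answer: $25$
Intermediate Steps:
$d{\left(T \right)} = T^{2}$
$Y = 1$ ($Y = 38 - 37 = 1$)
$d{\left(5 \right)} Y = 5^{2} \cdot 1 = 25 \cdot 1 = 25$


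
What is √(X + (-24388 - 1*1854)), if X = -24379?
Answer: I*√50621 ≈ 224.99*I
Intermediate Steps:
√(X + (-24388 - 1*1854)) = √(-24379 + (-24388 - 1*1854)) = √(-24379 + (-24388 - 1854)) = √(-24379 - 26242) = √(-50621) = I*√50621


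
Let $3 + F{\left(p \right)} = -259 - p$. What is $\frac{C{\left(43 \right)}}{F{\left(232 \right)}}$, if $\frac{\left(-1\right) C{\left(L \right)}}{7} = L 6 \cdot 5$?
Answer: $\frac{4515}{247} \approx 18.279$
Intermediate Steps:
$F{\left(p \right)} = -262 - p$ ($F{\left(p \right)} = -3 - \left(259 + p\right) = -262 - p$)
$C{\left(L \right)} = - 210 L$ ($C{\left(L \right)} = - 7 L 6 \cdot 5 = - 7 \cdot 6 L 5 = - 7 \cdot 30 L = - 210 L$)
$\frac{C{\left(43 \right)}}{F{\left(232 \right)}} = \frac{\left(-210\right) 43}{-262 - 232} = - \frac{9030}{-262 - 232} = - \frac{9030}{-494} = \left(-9030\right) \left(- \frac{1}{494}\right) = \frac{4515}{247}$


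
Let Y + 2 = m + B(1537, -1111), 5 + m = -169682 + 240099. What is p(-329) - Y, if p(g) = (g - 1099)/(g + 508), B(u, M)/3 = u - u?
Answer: -12604818/179 ≈ -70418.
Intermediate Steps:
m = 70412 (m = -5 + (-169682 + 240099) = -5 + 70417 = 70412)
B(u, M) = 0 (B(u, M) = 3*(u - u) = 3*0 = 0)
p(g) = (-1099 + g)/(508 + g)
Y = 70410 (Y = -2 + (70412 + 0) = -2 + 70412 = 70410)
p(-329) - Y = (-1099 - 329)/(508 - 329) - 1*70410 = -1428/179 - 70410 = -12604818/179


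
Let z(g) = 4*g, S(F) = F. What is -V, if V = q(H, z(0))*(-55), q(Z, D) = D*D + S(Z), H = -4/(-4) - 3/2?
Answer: -55/2 ≈ -27.500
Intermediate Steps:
H = -1/2 (H = -4*(-1/4) - 3*1/2 = 1 - 3/2 = -1/2 ≈ -0.50000)
q(Z, D) = Z + D**2 (q(Z, D) = D*D + Z = D**2 + Z = Z + D**2)
V = 55/2 (V = (-1/2 + (4*0)**2)*(-55) = (-1/2 + 0**2)*(-55) = (-1/2 + 0)*(-55) = -1/2*(-55) = 55/2 ≈ 27.500)
-V = -1*55/2 = -55/2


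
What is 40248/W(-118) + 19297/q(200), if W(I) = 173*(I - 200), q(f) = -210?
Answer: -178342873/1925490 ≈ -92.622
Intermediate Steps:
W(I) = -34600 + 173*I (W(I) = 173*(-200 + I) = -34600 + 173*I)
40248/W(-118) + 19297/q(200) = 40248/(-34600 + 173*(-118)) + 19297/(-210) = 40248/(-34600 - 20414) + 19297*(-1/210) = 40248/(-55014) - 19297/210 = 40248*(-1/55014) - 19297/210 = -6708/9169 - 19297/210 = -178342873/1925490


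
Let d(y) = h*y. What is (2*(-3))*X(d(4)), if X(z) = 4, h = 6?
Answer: -24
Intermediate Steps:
d(y) = 6*y
(2*(-3))*X(d(4)) = (2*(-3))*4 = -6*4 = -24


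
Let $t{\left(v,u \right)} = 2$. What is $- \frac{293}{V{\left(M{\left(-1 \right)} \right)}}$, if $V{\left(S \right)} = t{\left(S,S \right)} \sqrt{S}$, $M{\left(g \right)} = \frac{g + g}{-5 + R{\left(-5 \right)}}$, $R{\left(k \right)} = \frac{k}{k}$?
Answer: $- \frac{293 \sqrt{2}}{2} \approx -207.18$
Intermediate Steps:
$R{\left(k \right)} = 1$
$M{\left(g \right)} = - \frac{g}{2}$ ($M{\left(g \right)} = \frac{g + g}{-5 + 1} = \frac{2 g}{-4} = 2 g \left(- \frac{1}{4}\right) = - \frac{g}{2}$)
$V{\left(S \right)} = 2 \sqrt{S}$
$- \frac{293}{V{\left(M{\left(-1 \right)} \right)}} = - \frac{293}{2 \sqrt{\left(- \frac{1}{2}\right) \left(-1\right)}} = - \frac{293}{2 \sqrt{\frac{1}{2}}} = - \frac{293}{2 \frac{\sqrt{2}}{2}} = - \frac{293}{\sqrt{2}} = - 293 \frac{\sqrt{2}}{2} = - \frac{293 \sqrt{2}}{2}$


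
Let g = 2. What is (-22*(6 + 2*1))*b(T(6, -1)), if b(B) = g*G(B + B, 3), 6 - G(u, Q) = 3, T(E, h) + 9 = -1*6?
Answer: -1056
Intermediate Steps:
T(E, h) = -15 (T(E, h) = -9 - 1*6 = -9 - 6 = -15)
G(u, Q) = 3 (G(u, Q) = 6 - 1*3 = 6 - 3 = 3)
b(B) = 6 (b(B) = 2*3 = 6)
(-22*(6 + 2*1))*b(T(6, -1)) = -22*(6 + 2*1)*6 = -22*(6 + 2)*6 = -22*8*6 = -176*6 = -1056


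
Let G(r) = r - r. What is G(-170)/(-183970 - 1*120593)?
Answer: 0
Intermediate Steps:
G(r) = 0
G(-170)/(-183970 - 1*120593) = 0/(-183970 - 1*120593) = 0/(-183970 - 120593) = 0/(-304563) = 0*(-1/304563) = 0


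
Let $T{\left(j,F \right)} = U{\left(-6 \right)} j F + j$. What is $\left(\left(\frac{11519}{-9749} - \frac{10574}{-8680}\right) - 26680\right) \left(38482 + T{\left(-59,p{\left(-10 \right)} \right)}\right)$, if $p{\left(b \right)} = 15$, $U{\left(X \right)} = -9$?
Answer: $- \frac{13091237015670309}{10577665} \approx -1.2376 \cdot 10^{9}$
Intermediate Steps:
$T{\left(j,F \right)} = j - 9 F j$ ($T{\left(j,F \right)} = - 9 j F + j = - 9 F j + j = j - 9 F j$)
$\left(\left(\frac{11519}{-9749} - \frac{10574}{-8680}\right) - 26680\right) \left(38482 + T{\left(-59,p{\left(-10 \right)} \right)}\right) = \left(\left(\frac{11519}{-9749} - \frac{10574}{-8680}\right) - 26680\right) \left(38482 - 59 \left(1 - 135\right)\right) = \left(\left(11519 \left(- \frac{1}{9749}\right) - - \frac{5287}{4340}\right) - 26680\right) \left(38482 - 59 \left(1 - 135\right)\right) = \left(\left(- \frac{11519}{9749} + \frac{5287}{4340}\right) - 26680\right) \left(38482 - -7906\right) = \left(\frac{1550503}{42310660} - 26680\right) \left(38482 + 7906\right) = \left(- \frac{1128846858297}{42310660}\right) 46388 = - \frac{13091237015670309}{10577665}$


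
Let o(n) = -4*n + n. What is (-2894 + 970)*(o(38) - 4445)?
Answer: 8771516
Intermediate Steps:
o(n) = -3*n
(-2894 + 970)*(o(38) - 4445) = (-2894 + 970)*(-3*38 - 4445) = -1924*(-114 - 4445) = -1924*(-4559) = 8771516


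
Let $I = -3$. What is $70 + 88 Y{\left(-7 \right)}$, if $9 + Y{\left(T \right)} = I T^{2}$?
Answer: $-13658$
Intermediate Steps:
$Y{\left(T \right)} = -9 - 3 T^{2}$
$70 + 88 Y{\left(-7 \right)} = 70 + 88 \left(-9 - 3 \left(-7\right)^{2}\right) = 70 + 88 \left(-9 - 147\right) = 70 + 88 \left(-156\right) = 70 - 13728 = -13658$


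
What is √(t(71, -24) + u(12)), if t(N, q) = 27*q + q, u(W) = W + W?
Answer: 18*I*√2 ≈ 25.456*I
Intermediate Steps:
u(W) = 2*W
t(N, q) = 28*q
√(t(71, -24) + u(12)) = √(28*(-24) + 2*12) = √(-672 + 24) = √(-648) = 18*I*√2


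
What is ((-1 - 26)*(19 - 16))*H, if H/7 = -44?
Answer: 24948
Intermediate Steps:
H = -308 (H = 7*(-44) = -308)
((-1 - 26)*(19 - 16))*H = ((-1 - 26)*(19 - 16))*(-308) = -27*3*(-308) = -81*(-308) = 24948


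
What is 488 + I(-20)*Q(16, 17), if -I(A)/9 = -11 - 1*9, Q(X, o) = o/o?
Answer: 668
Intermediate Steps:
Q(X, o) = 1
I(A) = 180 (I(A) = -9*(-11 - 1*9) = -9*(-11 - 9) = -9*(-20) = 180)
488 + I(-20)*Q(16, 17) = 488 + 180*1 = 488 + 180 = 668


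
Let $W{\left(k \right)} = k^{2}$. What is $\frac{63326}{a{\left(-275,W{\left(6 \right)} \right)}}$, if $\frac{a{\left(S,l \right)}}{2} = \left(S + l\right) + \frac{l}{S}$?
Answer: $- \frac{8707325}{65761} \approx -132.41$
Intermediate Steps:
$a{\left(S,l \right)} = 2 S + 2 l + \frac{2 l}{S}$ ($a{\left(S,l \right)} = 2 \left(\left(S + l\right) + \frac{l}{S}\right) = 2 \left(S + l + \frac{l}{S}\right) = 2 S + 2 l + \frac{2 l}{S}$)
$\frac{63326}{a{\left(-275,W{\left(6 \right)} \right)}} = \frac{63326}{2 \frac{1}{-275} \left(6^{2} - 275 \left(-275 + 6^{2}\right)\right)} = \frac{63326}{2 \left(- \frac{1}{275}\right) \left(36 - 275 \left(-275 + 36\right)\right)} = \frac{63326}{2 \left(- \frac{1}{275}\right) \left(36 - -65725\right)} = \frac{63326}{2 \left(- \frac{1}{275}\right) \left(36 + 65725\right)} = \frac{63326}{2 \left(- \frac{1}{275}\right) 65761} = \frac{63326}{- \frac{131522}{275}} = 63326 \left(- \frac{275}{131522}\right) = - \frac{8707325}{65761}$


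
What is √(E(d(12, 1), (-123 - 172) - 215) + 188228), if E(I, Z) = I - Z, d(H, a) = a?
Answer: 3*√20971 ≈ 434.44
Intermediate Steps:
√(E(d(12, 1), (-123 - 172) - 215) + 188228) = √((1 - ((-123 - 172) - 215)) + 188228) = √((1 - (-295 - 215)) + 188228) = √((1 - 1*(-510)) + 188228) = √((1 + 510) + 188228) = √(511 + 188228) = √188739 = 3*√20971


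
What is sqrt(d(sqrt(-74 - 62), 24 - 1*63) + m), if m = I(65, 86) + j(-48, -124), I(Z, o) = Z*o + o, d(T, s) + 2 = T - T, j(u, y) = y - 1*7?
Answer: sqrt(5543) ≈ 74.451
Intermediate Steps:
j(u, y) = -7 + y (j(u, y) = y - 7 = -7 + y)
d(T, s) = -2 (d(T, s) = -2 + (T - T) = -2 + 0 = -2)
I(Z, o) = o + Z*o
m = 5545 (m = 86*(1 + 65) + (-7 - 124) = 86*66 - 131 = 5676 - 131 = 5545)
sqrt(d(sqrt(-74 - 62), 24 - 1*63) + m) = sqrt(-2 + 5545) = sqrt(5543)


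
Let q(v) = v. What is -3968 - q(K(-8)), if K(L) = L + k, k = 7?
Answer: -3967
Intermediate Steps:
K(L) = 7 + L (K(L) = L + 7 = 7 + L)
-3968 - q(K(-8)) = -3968 - (7 - 8) = -3968 - 1*(-1) = -3968 + 1 = -3967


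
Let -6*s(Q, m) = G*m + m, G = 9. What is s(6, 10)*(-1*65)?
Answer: 3250/3 ≈ 1083.3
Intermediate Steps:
s(Q, m) = -5*m/3 (s(Q, m) = -(9*m + m)/6 = -5*m/3)
s(6, 10)*(-1*65) = (-5/3*10)*(-1*65) = -50/3*(-65) = 3250/3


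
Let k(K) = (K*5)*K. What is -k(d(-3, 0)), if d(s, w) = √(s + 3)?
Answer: 0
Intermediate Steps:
d(s, w) = √(3 + s)
k(K) = 5*K² (k(K) = (5*K)*K = 5*K²)
-k(d(-3, 0)) = -5*(√(3 - 3))² = -5*(√0)² = -5*0² = -5*0 = -1*0 = 0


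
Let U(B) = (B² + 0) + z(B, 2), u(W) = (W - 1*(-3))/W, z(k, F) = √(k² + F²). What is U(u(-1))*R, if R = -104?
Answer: -416 - 208*√2 ≈ -710.16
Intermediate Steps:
z(k, F) = √(F² + k²)
u(W) = (3 + W)/W (u(W) = (W + 3)/W = (3 + W)/W)
U(B) = B² + √(4 + B²) (U(B) = (B² + 0) + √(2² + B²) = B² + √(4 + B²))
U(u(-1))*R = (((3 - 1)/(-1))² + √(4 + ((3 - 1)/(-1))²))*(-104) = ((-1*2)² + √(4 + (-1*2)²))*(-104) = ((-2)² + √(4 + (-2)²))*(-104) = (4 + √(4 + 4))*(-104) = (4 + √8)*(-104) = (4 + 2*√2)*(-104) = -416 - 208*√2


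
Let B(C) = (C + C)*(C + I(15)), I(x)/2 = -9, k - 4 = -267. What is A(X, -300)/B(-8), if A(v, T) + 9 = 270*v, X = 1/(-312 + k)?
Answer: -1089/47840 ≈ -0.022763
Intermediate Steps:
k = -263 (k = 4 - 267 = -263)
I(x) = -18 (I(x) = 2*(-9) = -18)
B(C) = 2*C*(-18 + C) (B(C) = (C + C)*(C - 18) = (2*C)*(-18 + C) = 2*C*(-18 + C))
X = -1/575 (X = 1/(-312 - 263) = 1/(-575) = -1/575 ≈ -0.0017391)
A(v, T) = -9 + 270*v
A(X, -300)/B(-8) = (-9 + 270*(-1/575))/((2*(-8)*(-18 - 8))) = (-9 - 54/115)/((2*(-8)*(-26))) = -1089/115/416 = -1089/115*1/416 = -1089/47840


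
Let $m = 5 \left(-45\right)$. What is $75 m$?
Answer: $-16875$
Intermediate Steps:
$m = -225$
$75 m = 75 \left(-225\right) = -16875$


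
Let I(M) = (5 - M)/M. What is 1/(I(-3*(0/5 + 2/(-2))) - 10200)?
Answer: -3/30598 ≈ -9.8046e-5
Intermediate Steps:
I(M) = (5 - M)/M
1/(I(-3*(0/5 + 2/(-2))) - 10200) = 1/((5 - (-3)*(0/5 + 2/(-2)))/((-3*(0/5 + 2/(-2)))) - 10200) = 1/((5 - (-3)*(0*(⅕) + 2*(-½)))/((-3*(0*(⅕) + 2*(-½)))) - 10200) = 1/((5 - (-3)*(0 - 1))/((-3*(0 - 1))) - 10200) = 1/((5 - (-3)*(-1))/((-3*(-1))) - 10200) = 1/((5 - 1*3)/3 - 10200) = 1/((5 - 3)/3 - 10200) = 1/((⅓)*2 - 10200) = 1/(⅔ - 10200) = 1/(-30598/3) = -3/30598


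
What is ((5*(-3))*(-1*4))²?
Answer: 3600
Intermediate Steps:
((5*(-3))*(-1*4))² = (-15*(-4))² = 60² = 3600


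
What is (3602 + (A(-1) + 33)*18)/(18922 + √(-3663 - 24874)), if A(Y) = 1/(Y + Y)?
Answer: 79226414/358070621 - 4187*I*√28537/358070621 ≈ 0.22126 - 0.0019753*I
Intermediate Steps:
A(Y) = 1/(2*Y)
(3602 + (A(-1) + 33)*18)/(18922 + √(-3663 - 24874)) = (3602 + ((½)/(-1) + 33)*18)/(18922 + √(-3663 - 24874)) = (3602 + ((½)*(-1) + 33)*18)/(18922 + √(-28537)) = (3602 + (-½ + 33)*18)/(18922 + I*√28537) = (3602 + (65/2)*18)/(18922 + I*√28537) = (3602 + 585)/(18922 + I*√28537) = 4187/(18922 + I*√28537)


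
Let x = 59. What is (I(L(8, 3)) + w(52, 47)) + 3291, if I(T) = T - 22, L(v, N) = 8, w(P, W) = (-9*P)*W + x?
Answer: -18660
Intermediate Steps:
w(P, W) = 59 - 9*P*W (w(P, W) = (-9*P)*W + 59 = -9*P*W + 59 = 59 - 9*P*W)
I(T) = -22 + T
(I(L(8, 3)) + w(52, 47)) + 3291 = ((-22 + 8) + (59 - 9*52*47)) + 3291 = (-14 + (59 - 21996)) + 3291 = (-14 - 21937) + 3291 = -21951 + 3291 = -18660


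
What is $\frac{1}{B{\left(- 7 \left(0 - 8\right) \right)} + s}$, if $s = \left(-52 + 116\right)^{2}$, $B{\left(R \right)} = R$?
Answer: $\frac{1}{4152} \approx 0.00024085$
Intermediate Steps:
$s = 4096$ ($s = 64^{2} = 4096$)
$\frac{1}{B{\left(- 7 \left(0 - 8\right) \right)} + s} = \frac{1}{- 7 \left(0 - 8\right) + 4096} = \frac{1}{\left(-7\right) \left(-8\right) + 4096} = \frac{1}{56 + 4096} = \frac{1}{4152}$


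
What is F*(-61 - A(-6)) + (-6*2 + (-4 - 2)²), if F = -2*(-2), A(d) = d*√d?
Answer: -220 + 24*I*√6 ≈ -220.0 + 58.788*I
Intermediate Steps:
A(d) = d^(3/2)
F = 4
F*(-61 - A(-6)) + (-6*2 + (-4 - 2)²) = 4*(-61 - (-6)^(3/2)) + (-6*2 + (-4 - 2)²) = 4*(-61 - (-6)*I*√6) + (-12 + (-6)²) = 4*(-61 + 6*I*√6) + (-12 + 36) = (-244 + 24*I*√6) + 24 = -220 + 24*I*√6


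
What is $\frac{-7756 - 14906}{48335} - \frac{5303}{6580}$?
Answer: $- \frac{11583899}{9086980} \approx -1.2748$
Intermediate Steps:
$\frac{-7756 - 14906}{48335} - \frac{5303}{6580} = \left(-7756 - 14906\right) \frac{1}{48335} - \frac{5303}{6580} = \left(-22662\right) \frac{1}{48335} - \frac{5303}{6580} = - \frac{22662}{48335} - \frac{5303}{6580} = - \frac{11583899}{9086980}$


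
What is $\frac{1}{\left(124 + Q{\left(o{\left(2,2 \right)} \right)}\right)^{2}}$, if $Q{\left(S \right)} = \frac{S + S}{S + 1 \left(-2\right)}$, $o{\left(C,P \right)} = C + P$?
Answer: $\frac{1}{16384} \approx 6.1035 \cdot 10^{-5}$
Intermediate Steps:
$Q{\left(S \right)} = \frac{2 S}{-2 + S}$ ($Q{\left(S \right)} = \frac{2 S}{S - 2} = \frac{2 S}{-2 + S}$)
$\frac{1}{\left(124 + Q{\left(o{\left(2,2 \right)} \right)}\right)^{2}} = \frac{1}{\left(124 + \frac{2 \left(2 + 2\right)}{-2 + \left(2 + 2\right)}\right)^{2}} = \frac{1}{\left(124 + 2 \cdot 4 \frac{1}{-2 + 4}\right)^{2}} = \frac{1}{\left(124 + 2 \cdot 4 \cdot \frac{1}{2}\right)^{2}} = \frac{1}{\left(124 + 4\right)^{2}} = \frac{1}{128^{2}} = \frac{1}{16384}$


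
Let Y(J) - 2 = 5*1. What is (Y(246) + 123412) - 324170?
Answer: -200751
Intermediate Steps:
Y(J) = 7 (Y(J) = 2 + 5*1 = 2 + 5 = 7)
(Y(246) + 123412) - 324170 = (7 + 123412) - 324170 = 123419 - 324170 = -200751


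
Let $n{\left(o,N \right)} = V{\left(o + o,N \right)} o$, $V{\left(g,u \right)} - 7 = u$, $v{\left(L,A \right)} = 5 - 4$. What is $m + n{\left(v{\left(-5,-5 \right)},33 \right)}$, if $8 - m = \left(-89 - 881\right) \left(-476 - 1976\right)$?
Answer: $-2378392$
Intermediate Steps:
$v{\left(L,A \right)} = 1$ ($v{\left(L,A \right)} = 5 - 4 = 1$)
$V{\left(g,u \right)} = 7 + u$
$m = -2378432$ ($m = 8 - \left(-89 - 881\right) \left(-476 - 1976\right) = 8 - \left(-970\right) \left(-2452\right) = 8 - 2378440 = -2378432$)
$n{\left(o,N \right)} = o \left(7 + N\right)$ ($n{\left(o,N \right)} = \left(7 + N\right) o = o \left(7 + N\right)$)
$m + n{\left(v{\left(-5,-5 \right)},33 \right)} = -2378432 + 1 \left(7 + 33\right) = -2378432 + 1 \cdot 40 = -2378432 + 40 = -2378392$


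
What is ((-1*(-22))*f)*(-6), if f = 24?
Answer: -3168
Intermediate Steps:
((-1*(-22))*f)*(-6) = (-1*(-22)*24)*(-6) = (22*24)*(-6) = 528*(-6) = -3168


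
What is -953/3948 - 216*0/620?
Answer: -953/3948 ≈ -0.24139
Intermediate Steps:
-953/3948 - 216*0/620 = -953*1/3948 + 0*(1/620) = -953/3948 + 0 = -953/3948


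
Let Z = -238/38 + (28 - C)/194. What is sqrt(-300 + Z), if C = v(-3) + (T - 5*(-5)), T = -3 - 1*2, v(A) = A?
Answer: I*sqrt(4160303422)/3686 ≈ 17.499*I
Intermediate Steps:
T = -5 (T = -3 - 2 = -5)
C = 17 (C = -3 + (-5 - 5*(-5)) = -3 + (-5 + 25) = -3 + 20 = 17)
Z = -22877/3686 (Z = -238/38 + (28 - 1*17)/194 = -238*1/38 + (28 - 17)*(1/194) = -119/19 + 11*(1/194) = -119/19 + 11/194 = -22877/3686 ≈ -6.2065)
sqrt(-300 + Z) = sqrt(-300 - 22877/3686) = sqrt(-1128677/3686) = I*sqrt(4160303422)/3686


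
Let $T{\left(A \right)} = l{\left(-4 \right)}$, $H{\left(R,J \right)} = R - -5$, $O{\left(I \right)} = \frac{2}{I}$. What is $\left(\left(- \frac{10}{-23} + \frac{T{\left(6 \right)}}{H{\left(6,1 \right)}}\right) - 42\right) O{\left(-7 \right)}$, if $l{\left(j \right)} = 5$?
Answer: $\frac{20802}{1771} \approx 11.746$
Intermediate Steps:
$H{\left(R,J \right)} = 5 + R$ ($H{\left(R,J \right)} = R + 5 = 5 + R$)
$T{\left(A \right)} = 5$
$\left(\left(- \frac{10}{-23} + \frac{T{\left(6 \right)}}{H{\left(6,1 \right)}}\right) - 42\right) O{\left(-7 \right)} = \left(\left(- \frac{10}{-23} + \frac{5}{5 + 6}\right) - 42\right) \frac{2}{-7} = \left(\left(\left(-10\right) \left(- \frac{1}{23}\right) + \frac{5}{11}\right) - 42\right) 2 \left(- \frac{1}{7}\right) = \left(\left(\frac{10}{23} + 5 \cdot \frac{1}{11}\right) - 42\right) \left(- \frac{2}{7}\right) = \left(\left(\frac{10}{23} + \frac{5}{11}\right) - 42\right) \left(- \frac{2}{7}\right) = \left(\frac{225}{253} - 42\right) \left(- \frac{2}{7}\right) = \left(- \frac{10401}{253}\right) \left(- \frac{2}{7}\right) = \frac{20802}{1771}$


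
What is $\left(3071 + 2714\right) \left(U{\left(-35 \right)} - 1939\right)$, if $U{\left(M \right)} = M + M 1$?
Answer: $-11622065$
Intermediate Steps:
$U{\left(M \right)} = 2 M$ ($U{\left(M \right)} = M + M = 2 M$)
$\left(3071 + 2714\right) \left(U{\left(-35 \right)} - 1939\right) = \left(3071 + 2714\right) \left(2 \left(-35\right) - 1939\right) = 5785 \left(-70 - 1939\right) = 5785 \left(-2009\right) = -11622065$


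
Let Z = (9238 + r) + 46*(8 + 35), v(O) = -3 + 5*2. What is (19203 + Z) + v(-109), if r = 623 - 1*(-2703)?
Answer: 33752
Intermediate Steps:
v(O) = 7 (v(O) = -3 + 10 = 7)
r = 3326 (r = 623 + 2703 = 3326)
Z = 14542 (Z = (9238 + 3326) + 46*(8 + 35) = 12564 + 46*43 = 12564 + 1978 = 14542)
(19203 + Z) + v(-109) = (19203 + 14542) + 7 = 33745 + 7 = 33752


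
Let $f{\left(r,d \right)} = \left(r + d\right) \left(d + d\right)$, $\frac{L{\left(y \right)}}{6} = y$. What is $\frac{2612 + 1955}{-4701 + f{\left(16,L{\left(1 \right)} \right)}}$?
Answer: $- \frac{4567}{4437} \approx -1.0293$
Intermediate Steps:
$L{\left(y \right)} = 6 y$
$f{\left(r,d \right)} = 2 d \left(d + r\right)$ ($f{\left(r,d \right)} = \left(d + r\right) 2 d = 2 d \left(d + r\right)$)
$\frac{2612 + 1955}{-4701 + f{\left(16,L{\left(1 \right)} \right)}} = \frac{2612 + 1955}{-4701 + 2 \cdot 6 \cdot 1 \left(6 \cdot 1 + 16\right)} = \frac{4567}{-4701 + 2 \cdot 6 \left(6 + 16\right)} = \frac{4567}{-4701 + 2 \cdot 6 \cdot 22} = \frac{4567}{-4701 + 264} = \frac{4567}{-4437} = 4567 \left(- \frac{1}{4437}\right) = - \frac{4567}{4437}$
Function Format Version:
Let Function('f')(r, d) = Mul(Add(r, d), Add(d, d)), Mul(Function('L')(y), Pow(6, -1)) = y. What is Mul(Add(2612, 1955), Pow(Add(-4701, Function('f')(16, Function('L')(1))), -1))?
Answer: Rational(-4567, 4437) ≈ -1.0293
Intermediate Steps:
Function('L')(y) = Mul(6, y)
Function('f')(r, d) = Mul(2, d, Add(d, r)) (Function('f')(r, d) = Mul(Add(d, r), Mul(2, d)) = Mul(2, d, Add(d, r)))
Mul(Add(2612, 1955), Pow(Add(-4701, Function('f')(16, Function('L')(1))), -1)) = Mul(Add(2612, 1955), Pow(Add(-4701, Mul(2, Mul(6, 1), Add(Mul(6, 1), 16))), -1)) = Mul(4567, Pow(Add(-4701, Mul(2, 6, Add(6, 16))), -1)) = Mul(4567, Pow(Add(-4701, Mul(2, 6, 22)), -1)) = Mul(4567, Pow(Add(-4701, 264), -1)) = Mul(4567, Pow(-4437, -1)) = Mul(4567, Rational(-1, 4437)) = Rational(-4567, 4437)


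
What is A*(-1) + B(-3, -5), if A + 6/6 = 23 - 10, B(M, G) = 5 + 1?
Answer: -6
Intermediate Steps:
B(M, G) = 6
A = 12 (A = -1 + (23 - 10) = -1 + 13 = 12)
A*(-1) + B(-3, -5) = 12*(-1) + 6 = -12 + 6 = -6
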